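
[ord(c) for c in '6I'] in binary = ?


String: '6I'  (2 characters)
Per-character ASCII lookup:
  '6': digits start at 48: '6' = 48 + 6 = 54 → 110110
  'I': uppercase starts at 65: 'I' = 65 + 8 = 73 → 1001001
= 110110 1001001


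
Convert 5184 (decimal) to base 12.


Divide by 12 repeatedly:
5184 ÷ 12 = 432 remainder 0
432 ÷ 12 = 36 remainder 0
36 ÷ 12 = 3 remainder 0
3 ÷ 12 = 0 remainder 3
Reading remainders bottom-up:
= 3000


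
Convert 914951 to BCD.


Each digit → 4-bit binary:
  9 → 1001
  1 → 0001
  4 → 0100
  9 → 1001
  5 → 0101
  1 → 0001
= 1001 0001 0100 1001 0101 0001


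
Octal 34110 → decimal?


Positional values:
Position 0: 0 × 8^0 = 0
Position 1: 1 × 8^1 = 8
Position 2: 1 × 8^2 = 64
Position 3: 4 × 8^3 = 2048
Position 4: 3 × 8^4 = 12288
Sum = 0 + 8 + 64 + 2048 + 12288
= 14408


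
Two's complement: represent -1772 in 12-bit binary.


Original: 011011101100
Step 1 - Invert all bits: 100100010011
Step 2 - Add 1: 100100010011 + 1
= 100100010100 (represents -1772)


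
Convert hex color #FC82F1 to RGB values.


Hex: #FC82F1
R = FC₁₆ = 252
G = 82₁₆ = 130
B = F1₁₆ = 241
= RGB(252, 130, 241)


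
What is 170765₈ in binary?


Each octal digit → 3 binary bits:
  1 = 001
  7 = 111
  0 = 000
  7 = 111
  6 = 110
  5 = 101
Concatenate: 001 111 000 111 110 101
= 001111000111110101


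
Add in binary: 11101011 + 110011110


Align and add column by column (LSB to MSB, carry propagating):
  0011101011
+ 0110011110
  ----------
  col 0: 1 + 0 + 0 (carry in) = 1 → bit 1, carry out 0
  col 1: 1 + 1 + 0 (carry in) = 2 → bit 0, carry out 1
  col 2: 0 + 1 + 1 (carry in) = 2 → bit 0, carry out 1
  col 3: 1 + 1 + 1 (carry in) = 3 → bit 1, carry out 1
  col 4: 0 + 1 + 1 (carry in) = 2 → bit 0, carry out 1
  col 5: 1 + 0 + 1 (carry in) = 2 → bit 0, carry out 1
  col 6: 1 + 0 + 1 (carry in) = 2 → bit 0, carry out 1
  col 7: 1 + 1 + 1 (carry in) = 3 → bit 1, carry out 1
  col 8: 0 + 1 + 1 (carry in) = 2 → bit 0, carry out 1
  col 9: 0 + 0 + 1 (carry in) = 1 → bit 1, carry out 0
Reading bits MSB→LSB: 1010001001
Strip leading zeros: 1010001001
= 1010001001


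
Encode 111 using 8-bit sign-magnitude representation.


Sign bit: 0 (positive)
Magnitude: 111 = 1101111
= 01101111


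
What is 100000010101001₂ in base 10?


Positional values:
Bit 0: 1 × 2^0 = 1
Bit 3: 1 × 2^3 = 8
Bit 5: 1 × 2^5 = 32
Bit 7: 1 × 2^7 = 128
Bit 14: 1 × 2^14 = 16384
Sum = 1 + 8 + 32 + 128 + 16384
= 16553


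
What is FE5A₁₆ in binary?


Each hex digit → 4 binary bits:
  F = 1111
  E = 1110
  5 = 0101
  A = 1010
Concatenate: 1111 1110 0101 1010
= 1111111001011010


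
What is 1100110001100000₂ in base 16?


Group into 4-bit nibbles: 1100110001100000
  1100 = C
  1100 = C
  0110 = 6
  0000 = 0
= 0xCC60


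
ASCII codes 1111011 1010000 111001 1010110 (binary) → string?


Codes (binary): 1111011 1010000 111001 1010110
Per-code ASCII lookup:
  1111011 = 123  (special character) → '{'
  1010000 = 80  (range 65-90: uppercase, 80 - 65 = 15) → 'P'
  111001 = 57  (range 48-57: digits, 57 - 48 = 9) → '9'
  1010110 = 86  (range 65-90: uppercase, 86 - 65 = 21) → 'V'
= '{P9V'


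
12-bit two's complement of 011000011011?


Original: 011000011011
Step 1 - Invert all bits: 100111100100
Step 2 - Add 1: 100111100100 + 1
= 100111100101 (represents -1563)


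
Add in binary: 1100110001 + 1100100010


Align and add column by column (LSB to MSB, carry propagating):
  01100110001
+ 01100100010
  -----------
  col 0: 1 + 0 + 0 (carry in) = 1 → bit 1, carry out 0
  col 1: 0 + 1 + 0 (carry in) = 1 → bit 1, carry out 0
  col 2: 0 + 0 + 0 (carry in) = 0 → bit 0, carry out 0
  col 3: 0 + 0 + 0 (carry in) = 0 → bit 0, carry out 0
  col 4: 1 + 0 + 0 (carry in) = 1 → bit 1, carry out 0
  col 5: 1 + 1 + 0 (carry in) = 2 → bit 0, carry out 1
  col 6: 0 + 0 + 1 (carry in) = 1 → bit 1, carry out 0
  col 7: 0 + 0 + 0 (carry in) = 0 → bit 0, carry out 0
  col 8: 1 + 1 + 0 (carry in) = 2 → bit 0, carry out 1
  col 9: 1 + 1 + 1 (carry in) = 3 → bit 1, carry out 1
  col 10: 0 + 0 + 1 (carry in) = 1 → bit 1, carry out 0
Reading bits MSB→LSB: 11001010011
Strip leading zeros: 11001010011
= 11001010011


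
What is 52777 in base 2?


Divide by 2 repeatedly:
52777 ÷ 2 = 26388 remainder 1
26388 ÷ 2 = 13194 remainder 0
13194 ÷ 2 = 6597 remainder 0
6597 ÷ 2 = 3298 remainder 1
3298 ÷ 2 = 1649 remainder 0
1649 ÷ 2 = 824 remainder 1
824 ÷ 2 = 412 remainder 0
412 ÷ 2 = 206 remainder 0
206 ÷ 2 = 103 remainder 0
103 ÷ 2 = 51 remainder 1
51 ÷ 2 = 25 remainder 1
25 ÷ 2 = 12 remainder 1
12 ÷ 2 = 6 remainder 0
6 ÷ 2 = 3 remainder 0
3 ÷ 2 = 1 remainder 1
1 ÷ 2 = 0 remainder 1
Reading remainders bottom-up:
= 1100111000101001


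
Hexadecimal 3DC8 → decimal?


Positional values:
Position 0: 8 × 16^0 = 8 × 1 = 8
Position 1: C × 16^1 = 12 × 16 = 192
Position 2: D × 16^2 = 13 × 256 = 3328
Position 3: 3 × 16^3 = 3 × 4096 = 12288
Sum = 8 + 192 + 3328 + 12288
= 15816


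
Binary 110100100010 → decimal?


Positional values:
Bit 1: 1 × 2^1 = 2
Bit 5: 1 × 2^5 = 32
Bit 8: 1 × 2^8 = 256
Bit 10: 1 × 2^10 = 1024
Bit 11: 1 × 2^11 = 2048
Sum = 2 + 32 + 256 + 1024 + 2048
= 3362


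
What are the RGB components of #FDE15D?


Hex: #FDE15D
R = FD₁₆ = 253
G = E1₁₆ = 225
B = 5D₁₆ = 93
= RGB(253, 225, 93)


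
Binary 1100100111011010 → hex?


Group into 4-bit nibbles: 1100100111011010
  1100 = C
  1001 = 9
  1101 = D
  1010 = A
= 0xC9DA


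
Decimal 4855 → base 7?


Divide by 7 repeatedly:
4855 ÷ 7 = 693 remainder 4
693 ÷ 7 = 99 remainder 0
99 ÷ 7 = 14 remainder 1
14 ÷ 7 = 2 remainder 0
2 ÷ 7 = 0 remainder 2
Reading remainders bottom-up:
= 20104


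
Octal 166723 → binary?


Each octal digit → 3 binary bits:
  1 = 001
  6 = 110
  6 = 110
  7 = 111
  2 = 010
  3 = 011
Concatenate: 001 110 110 111 010 011
= 001110110111010011


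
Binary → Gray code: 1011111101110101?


Binary: 1011111101110101
Gray code: G = B XOR (B >> 1)
B >> 1 = 0101111110111010
1011111101110101 XOR 0101111110111010:
  1 XOR 0 = 1
  0 XOR 1 = 1
  1 XOR 0 = 1
  1 XOR 1 = 0
  1 XOR 1 = 0
  1 XOR 1 = 0
  1 XOR 1 = 0
  1 XOR 1 = 0
  0 XOR 1 = 1
  1 XOR 0 = 1
  1 XOR 1 = 0
  1 XOR 1 = 0
  0 XOR 1 = 1
  1 XOR 0 = 1
  0 XOR 1 = 1
  1 XOR 0 = 1
= 1110000011001111


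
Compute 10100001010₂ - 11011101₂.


Align and subtract column by column (LSB to MSB, borrowing when needed):
  10100001010
- 00011011101
  -----------
  col 0: (0 - 0 borrow-in) - 1 → borrow from next column: (0+2) - 1 = 1, borrow out 1
  col 1: (1 - 1 borrow-in) - 0 → 0 - 0 = 0, borrow out 0
  col 2: (0 - 0 borrow-in) - 1 → borrow from next column: (0+2) - 1 = 1, borrow out 1
  col 3: (1 - 1 borrow-in) - 1 → borrow from next column: (0+2) - 1 = 1, borrow out 1
  col 4: (0 - 1 borrow-in) - 1 → borrow from next column: (-1+2) - 1 = 0, borrow out 1
  col 5: (0 - 1 borrow-in) - 0 → borrow from next column: (-1+2) - 0 = 1, borrow out 1
  col 6: (0 - 1 borrow-in) - 1 → borrow from next column: (-1+2) - 1 = 0, borrow out 1
  col 7: (0 - 1 borrow-in) - 1 → borrow from next column: (-1+2) - 1 = 0, borrow out 1
  col 8: (1 - 1 borrow-in) - 0 → 0 - 0 = 0, borrow out 0
  col 9: (0 - 0 borrow-in) - 0 → 0 - 0 = 0, borrow out 0
  col 10: (1 - 0 borrow-in) - 0 → 1 - 0 = 1, borrow out 0
Reading bits MSB→LSB: 10000101101
Strip leading zeros: 10000101101
= 10000101101


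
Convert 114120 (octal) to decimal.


Positional values:
Position 0: 0 × 8^0 = 0
Position 1: 2 × 8^1 = 16
Position 2: 1 × 8^2 = 64
Position 3: 4 × 8^3 = 2048
Position 4: 1 × 8^4 = 4096
Position 5: 1 × 8^5 = 32768
Sum = 0 + 16 + 64 + 2048 + 4096 + 32768
= 38992


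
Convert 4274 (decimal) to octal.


Divide by 8 repeatedly:
4274 ÷ 8 = 534 remainder 2
534 ÷ 8 = 66 remainder 6
66 ÷ 8 = 8 remainder 2
8 ÷ 8 = 1 remainder 0
1 ÷ 8 = 0 remainder 1
Reading remainders bottom-up:
= 0o10262


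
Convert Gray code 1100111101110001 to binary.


Gray code: 1100111101110001
MSB stays the same: 1
Each subsequent bit = prev_binary XOR current_gray:
  B[1] = 1 XOR 1 = 0
  B[2] = 0 XOR 0 = 0
  B[3] = 0 XOR 0 = 0
  B[4] = 0 XOR 1 = 1
  B[5] = 1 XOR 1 = 0
  B[6] = 0 XOR 1 = 1
  B[7] = 1 XOR 1 = 0
  B[8] = 0 XOR 0 = 0
  B[9] = 0 XOR 1 = 1
  B[10] = 1 XOR 1 = 0
  B[11] = 0 XOR 1 = 1
  B[12] = 1 XOR 0 = 1
  B[13] = 1 XOR 0 = 1
  B[14] = 1 XOR 0 = 1
  B[15] = 1 XOR 1 = 0
= 1000101001011110 (35422 decimal)


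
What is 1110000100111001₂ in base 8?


Group into 3-bit groups: 001110000100111001
  001 = 1
  110 = 6
  000 = 0
  100 = 4
  111 = 7
  001 = 1
= 0o160471


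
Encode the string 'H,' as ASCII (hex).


String: 'H,'  (2 characters)
Per-character ASCII lookup:
  'H': uppercase starts at 65: 'H' = 65 + 7 = 72 → 0x48
  ',': special character: ',' = 44 → 0x2C
= 0x48 0x2C


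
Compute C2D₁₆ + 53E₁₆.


Align and add column by column (LSB to MSB, each column mod 16 with carry):
  0C2D
+ 053E
  ----
  col 0: D(13) + E(14) + 0 (carry in) = 27 → B(11), carry out 1
  col 1: 2(2) + 3(3) + 1 (carry in) = 6 → 6(6), carry out 0
  col 2: C(12) + 5(5) + 0 (carry in) = 17 → 1(1), carry out 1
  col 3: 0(0) + 0(0) + 1 (carry in) = 1 → 1(1), carry out 0
Reading digits MSB→LSB: 116B
Strip leading zeros: 116B
= 0x116B


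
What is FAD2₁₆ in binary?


Each hex digit → 4 binary bits:
  F = 1111
  A = 1010
  D = 1101
  2 = 0010
Concatenate: 1111 1010 1101 0010
= 1111101011010010


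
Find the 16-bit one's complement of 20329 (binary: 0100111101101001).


Original: 0100111101101001
Invert all bits:
  bit 0: 0 → 1
  bit 1: 1 → 0
  bit 2: 0 → 1
  bit 3: 0 → 1
  bit 4: 1 → 0
  bit 5: 1 → 0
  bit 6: 1 → 0
  bit 7: 1 → 0
  bit 8: 0 → 1
  bit 9: 1 → 0
  bit 10: 1 → 0
  bit 11: 0 → 1
  bit 12: 1 → 0
  bit 13: 0 → 1
  bit 14: 0 → 1
  bit 15: 1 → 0
= 1011000010010110


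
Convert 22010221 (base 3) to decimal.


Positional values (base 3):
  1 × 3^0 = 1 × 1 = 1
  2 × 3^1 = 2 × 3 = 6
  2 × 3^2 = 2 × 9 = 18
  0 × 3^3 = 0 × 27 = 0
  1 × 3^4 = 1 × 81 = 81
  0 × 3^5 = 0 × 243 = 0
  2 × 3^6 = 2 × 729 = 1458
  2 × 3^7 = 2 × 2187 = 4374
Sum = 1 + 6 + 18 + 0 + 81 + 0 + 1458 + 4374
= 5938


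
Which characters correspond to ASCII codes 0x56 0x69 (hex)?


Codes (hex): 0x56 0x69
Per-code ASCII lookup:
  0x56 = 86  (range 65-90: uppercase, 86 - 65 = 21) → 'V'
  0x69 = 105  (range 97-122: lowercase, 105 - 97 = 8) → 'i'
= 'Vi'


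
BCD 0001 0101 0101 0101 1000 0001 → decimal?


Each 4-bit group → digit:
  0001 → 1
  0101 → 5
  0101 → 5
  0101 → 5
  1000 → 8
  0001 → 1
= 155581


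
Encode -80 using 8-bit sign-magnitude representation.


Sign bit: 1 (negative)
Magnitude: 80 = 1010000
= 11010000


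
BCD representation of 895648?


Each digit → 4-bit binary:
  8 → 1000
  9 → 1001
  5 → 0101
  6 → 0110
  4 → 0100
  8 → 1000
= 1000 1001 0101 0110 0100 1000


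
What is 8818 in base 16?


Divide by 16 repeatedly:
8818 ÷ 16 = 551 remainder 2 (2)
551 ÷ 16 = 34 remainder 7 (7)
34 ÷ 16 = 2 remainder 2 (2)
2 ÷ 16 = 0 remainder 2 (2)
Reading remainders bottom-up:
= 0x2272


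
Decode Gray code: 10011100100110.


Gray code: 10011100100110
MSB stays the same: 1
Each subsequent bit = prev_binary XOR current_gray:
  B[1] = 1 XOR 0 = 1
  B[2] = 1 XOR 0 = 1
  B[3] = 1 XOR 1 = 0
  B[4] = 0 XOR 1 = 1
  B[5] = 1 XOR 1 = 0
  B[6] = 0 XOR 0 = 0
  B[7] = 0 XOR 0 = 0
  B[8] = 0 XOR 1 = 1
  B[9] = 1 XOR 0 = 1
  B[10] = 1 XOR 0 = 1
  B[11] = 1 XOR 1 = 0
  B[12] = 0 XOR 1 = 1
  B[13] = 1 XOR 0 = 1
= 11101000111011 (14907 decimal)


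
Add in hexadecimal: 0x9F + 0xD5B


Align and add column by column (LSB to MSB, each column mod 16 with carry):
  009F
+ 0D5B
  ----
  col 0: F(15) + B(11) + 0 (carry in) = 26 → A(10), carry out 1
  col 1: 9(9) + 5(5) + 1 (carry in) = 15 → F(15), carry out 0
  col 2: 0(0) + D(13) + 0 (carry in) = 13 → D(13), carry out 0
  col 3: 0(0) + 0(0) + 0 (carry in) = 0 → 0(0), carry out 0
Reading digits MSB→LSB: 0DFA
Strip leading zeros: DFA
= 0xDFA


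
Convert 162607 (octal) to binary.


Each octal digit → 3 binary bits:
  1 = 001
  6 = 110
  2 = 010
  6 = 110
  0 = 000
  7 = 111
Concatenate: 001 110 010 110 000 111
= 001110010110000111


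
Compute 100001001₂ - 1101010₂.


Align and subtract column by column (LSB to MSB, borrowing when needed):
  100001001
- 001101010
  ---------
  col 0: (1 - 0 borrow-in) - 0 → 1 - 0 = 1, borrow out 0
  col 1: (0 - 0 borrow-in) - 1 → borrow from next column: (0+2) - 1 = 1, borrow out 1
  col 2: (0 - 1 borrow-in) - 0 → borrow from next column: (-1+2) - 0 = 1, borrow out 1
  col 3: (1 - 1 borrow-in) - 1 → borrow from next column: (0+2) - 1 = 1, borrow out 1
  col 4: (0 - 1 borrow-in) - 0 → borrow from next column: (-1+2) - 0 = 1, borrow out 1
  col 5: (0 - 1 borrow-in) - 1 → borrow from next column: (-1+2) - 1 = 0, borrow out 1
  col 6: (0 - 1 borrow-in) - 1 → borrow from next column: (-1+2) - 1 = 0, borrow out 1
  col 7: (0 - 1 borrow-in) - 0 → borrow from next column: (-1+2) - 0 = 1, borrow out 1
  col 8: (1 - 1 borrow-in) - 0 → 0 - 0 = 0, borrow out 0
Reading bits MSB→LSB: 010011111
Strip leading zeros: 10011111
= 10011111


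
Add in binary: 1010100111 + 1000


Align and add column by column (LSB to MSB, carry propagating):
  01010100111
+ 00000001000
  -----------
  col 0: 1 + 0 + 0 (carry in) = 1 → bit 1, carry out 0
  col 1: 1 + 0 + 0 (carry in) = 1 → bit 1, carry out 0
  col 2: 1 + 0 + 0 (carry in) = 1 → bit 1, carry out 0
  col 3: 0 + 1 + 0 (carry in) = 1 → bit 1, carry out 0
  col 4: 0 + 0 + 0 (carry in) = 0 → bit 0, carry out 0
  col 5: 1 + 0 + 0 (carry in) = 1 → bit 1, carry out 0
  col 6: 0 + 0 + 0 (carry in) = 0 → bit 0, carry out 0
  col 7: 1 + 0 + 0 (carry in) = 1 → bit 1, carry out 0
  col 8: 0 + 0 + 0 (carry in) = 0 → bit 0, carry out 0
  col 9: 1 + 0 + 0 (carry in) = 1 → bit 1, carry out 0
  col 10: 0 + 0 + 0 (carry in) = 0 → bit 0, carry out 0
Reading bits MSB→LSB: 01010101111
Strip leading zeros: 1010101111
= 1010101111


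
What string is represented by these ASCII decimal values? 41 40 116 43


Codes (decimal): 41 40 116 43
Per-code ASCII lookup:
  41  (special character) → ')'
  40  (special character) → '('
  116  (range 97-122: lowercase, 116 - 97 = 19) → 't'
  43  (special character) → '+'
= ')(t+'


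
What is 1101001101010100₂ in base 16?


Group into 4-bit nibbles: 1101001101010100
  1101 = D
  0011 = 3
  0101 = 5
  0100 = 4
= 0xD354


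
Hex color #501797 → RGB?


Hex: #501797
R = 50₁₆ = 80
G = 17₁₆ = 23
B = 97₁₆ = 151
= RGB(80, 23, 151)


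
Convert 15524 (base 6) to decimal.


Positional values (base 6):
  4 × 6^0 = 4 × 1 = 4
  2 × 6^1 = 2 × 6 = 12
  5 × 6^2 = 5 × 36 = 180
  5 × 6^3 = 5 × 216 = 1080
  1 × 6^4 = 1 × 1296 = 1296
Sum = 4 + 12 + 180 + 1080 + 1296
= 2572


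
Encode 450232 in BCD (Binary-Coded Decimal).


Each digit → 4-bit binary:
  4 → 0100
  5 → 0101
  0 → 0000
  2 → 0010
  3 → 0011
  2 → 0010
= 0100 0101 0000 0010 0011 0010


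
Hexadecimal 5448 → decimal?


Positional values:
Position 0: 8 × 16^0 = 8 × 1 = 8
Position 1: 4 × 16^1 = 4 × 16 = 64
Position 2: 4 × 16^2 = 4 × 256 = 1024
Position 3: 5 × 16^3 = 5 × 4096 = 20480
Sum = 8 + 64 + 1024 + 20480
= 21576


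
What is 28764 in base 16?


Divide by 16 repeatedly:
28764 ÷ 16 = 1797 remainder 12 (C)
1797 ÷ 16 = 112 remainder 5 (5)
112 ÷ 16 = 7 remainder 0 (0)
7 ÷ 16 = 0 remainder 7 (7)
Reading remainders bottom-up:
= 0x705C


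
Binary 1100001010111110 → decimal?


Positional values:
Bit 1: 1 × 2^1 = 2
Bit 2: 1 × 2^2 = 4
Bit 3: 1 × 2^3 = 8
Bit 4: 1 × 2^4 = 16
Bit 5: 1 × 2^5 = 32
Bit 7: 1 × 2^7 = 128
Bit 9: 1 × 2^9 = 512
Bit 14: 1 × 2^14 = 16384
Bit 15: 1 × 2^15 = 32768
Sum = 2 + 4 + 8 + 16 + 32 + 128 + 512 + 16384 + 32768
= 49854


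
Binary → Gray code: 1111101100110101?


Binary: 1111101100110101
Gray code: G = B XOR (B >> 1)
B >> 1 = 0111110110011010
1111101100110101 XOR 0111110110011010:
  1 XOR 0 = 1
  1 XOR 1 = 0
  1 XOR 1 = 0
  1 XOR 1 = 0
  1 XOR 1 = 0
  0 XOR 1 = 1
  1 XOR 0 = 1
  1 XOR 1 = 0
  0 XOR 1 = 1
  0 XOR 0 = 0
  1 XOR 0 = 1
  1 XOR 1 = 0
  0 XOR 1 = 1
  1 XOR 0 = 1
  0 XOR 1 = 1
  1 XOR 0 = 1
= 1000011010101111


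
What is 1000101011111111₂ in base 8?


Group into 3-bit groups: 001000101011111111
  001 = 1
  000 = 0
  101 = 5
  011 = 3
  111 = 7
  111 = 7
= 0o105377


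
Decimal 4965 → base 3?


Divide by 3 repeatedly:
4965 ÷ 3 = 1655 remainder 0
1655 ÷ 3 = 551 remainder 2
551 ÷ 3 = 183 remainder 2
183 ÷ 3 = 61 remainder 0
61 ÷ 3 = 20 remainder 1
20 ÷ 3 = 6 remainder 2
6 ÷ 3 = 2 remainder 0
2 ÷ 3 = 0 remainder 2
Reading remainders bottom-up:
= 20210220


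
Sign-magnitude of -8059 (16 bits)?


Sign bit: 1 (negative)
Magnitude: 8059 = 001111101111011
= 1001111101111011


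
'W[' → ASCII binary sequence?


String: 'W['  (2 characters)
Per-character ASCII lookup:
  'W': uppercase starts at 65: 'W' = 65 + 22 = 87 → 1010111
  '[': special character: '[' = 91 → 1011011
= 1010111 1011011


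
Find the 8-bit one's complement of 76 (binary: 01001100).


Original: 01001100
Invert all bits:
  bit 0: 0 → 1
  bit 1: 1 → 0
  bit 2: 0 → 1
  bit 3: 0 → 1
  bit 4: 1 → 0
  bit 5: 1 → 0
  bit 6: 0 → 1
  bit 7: 0 → 1
= 10110011


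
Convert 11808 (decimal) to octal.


Divide by 8 repeatedly:
11808 ÷ 8 = 1476 remainder 0
1476 ÷ 8 = 184 remainder 4
184 ÷ 8 = 23 remainder 0
23 ÷ 8 = 2 remainder 7
2 ÷ 8 = 0 remainder 2
Reading remainders bottom-up:
= 0o27040


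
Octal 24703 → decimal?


Positional values:
Position 0: 3 × 8^0 = 3
Position 1: 0 × 8^1 = 0
Position 2: 7 × 8^2 = 448
Position 3: 4 × 8^3 = 2048
Position 4: 2 × 8^4 = 8192
Sum = 3 + 0 + 448 + 2048 + 8192
= 10691


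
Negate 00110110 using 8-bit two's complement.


Original: 00110110
Step 1 - Invert all bits: 11001001
Step 2 - Add 1: 11001001 + 1
= 11001010 (represents -54)


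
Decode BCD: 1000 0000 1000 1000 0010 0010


Each 4-bit group → digit:
  1000 → 8
  0000 → 0
  1000 → 8
  1000 → 8
  0010 → 2
  0010 → 2
= 808822


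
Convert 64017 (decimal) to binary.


Divide by 2 repeatedly:
64017 ÷ 2 = 32008 remainder 1
32008 ÷ 2 = 16004 remainder 0
16004 ÷ 2 = 8002 remainder 0
8002 ÷ 2 = 4001 remainder 0
4001 ÷ 2 = 2000 remainder 1
2000 ÷ 2 = 1000 remainder 0
1000 ÷ 2 = 500 remainder 0
500 ÷ 2 = 250 remainder 0
250 ÷ 2 = 125 remainder 0
125 ÷ 2 = 62 remainder 1
62 ÷ 2 = 31 remainder 0
31 ÷ 2 = 15 remainder 1
15 ÷ 2 = 7 remainder 1
7 ÷ 2 = 3 remainder 1
3 ÷ 2 = 1 remainder 1
1 ÷ 2 = 0 remainder 1
Reading remainders bottom-up:
= 1111101000010001


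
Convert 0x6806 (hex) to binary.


Each hex digit → 4 binary bits:
  6 = 0110
  8 = 1000
  0 = 0000
  6 = 0110
Concatenate: 0110 1000 0000 0110
= 0110100000000110


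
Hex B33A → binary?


Each hex digit → 4 binary bits:
  B = 1011
  3 = 0011
  3 = 0011
  A = 1010
Concatenate: 1011 0011 0011 1010
= 1011001100111010


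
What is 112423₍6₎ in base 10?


Positional values (base 6):
  3 × 6^0 = 3 × 1 = 3
  2 × 6^1 = 2 × 6 = 12
  4 × 6^2 = 4 × 36 = 144
  2 × 6^3 = 2 × 216 = 432
  1 × 6^4 = 1 × 1296 = 1296
  1 × 6^5 = 1 × 7776 = 7776
Sum = 3 + 12 + 144 + 432 + 1296 + 7776
= 9663


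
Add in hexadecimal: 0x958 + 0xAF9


Align and add column by column (LSB to MSB, each column mod 16 with carry):
  0958
+ 0AF9
  ----
  col 0: 8(8) + 9(9) + 0 (carry in) = 17 → 1(1), carry out 1
  col 1: 5(5) + F(15) + 1 (carry in) = 21 → 5(5), carry out 1
  col 2: 9(9) + A(10) + 1 (carry in) = 20 → 4(4), carry out 1
  col 3: 0(0) + 0(0) + 1 (carry in) = 1 → 1(1), carry out 0
Reading digits MSB→LSB: 1451
Strip leading zeros: 1451
= 0x1451


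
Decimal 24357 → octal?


Divide by 8 repeatedly:
24357 ÷ 8 = 3044 remainder 5
3044 ÷ 8 = 380 remainder 4
380 ÷ 8 = 47 remainder 4
47 ÷ 8 = 5 remainder 7
5 ÷ 8 = 0 remainder 5
Reading remainders bottom-up:
= 0o57445


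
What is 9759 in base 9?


Divide by 9 repeatedly:
9759 ÷ 9 = 1084 remainder 3
1084 ÷ 9 = 120 remainder 4
120 ÷ 9 = 13 remainder 3
13 ÷ 9 = 1 remainder 4
1 ÷ 9 = 0 remainder 1
Reading remainders bottom-up:
= 14343


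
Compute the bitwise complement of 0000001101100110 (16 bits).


Original: 0000001101100110
Invert all bits:
  bit 0: 0 → 1
  bit 1: 0 → 1
  bit 2: 0 → 1
  bit 3: 0 → 1
  bit 4: 0 → 1
  bit 5: 0 → 1
  bit 6: 1 → 0
  bit 7: 1 → 0
  bit 8: 0 → 1
  bit 9: 1 → 0
  bit 10: 1 → 0
  bit 11: 0 → 1
  bit 12: 0 → 1
  bit 13: 1 → 0
  bit 14: 1 → 0
  bit 15: 0 → 1
= 1111110010011001


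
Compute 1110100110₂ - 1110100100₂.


Align and subtract column by column (LSB to MSB, borrowing when needed):
  1110100110
- 1110100100
  ----------
  col 0: (0 - 0 borrow-in) - 0 → 0 - 0 = 0, borrow out 0
  col 1: (1 - 0 borrow-in) - 0 → 1 - 0 = 1, borrow out 0
  col 2: (1 - 0 borrow-in) - 1 → 1 - 1 = 0, borrow out 0
  col 3: (0 - 0 borrow-in) - 0 → 0 - 0 = 0, borrow out 0
  col 4: (0 - 0 borrow-in) - 0 → 0 - 0 = 0, borrow out 0
  col 5: (1 - 0 borrow-in) - 1 → 1 - 1 = 0, borrow out 0
  col 6: (0 - 0 borrow-in) - 0 → 0 - 0 = 0, borrow out 0
  col 7: (1 - 0 borrow-in) - 1 → 1 - 1 = 0, borrow out 0
  col 8: (1 - 0 borrow-in) - 1 → 1 - 1 = 0, borrow out 0
  col 9: (1 - 0 borrow-in) - 1 → 1 - 1 = 0, borrow out 0
Reading bits MSB→LSB: 0000000010
Strip leading zeros: 10
= 10


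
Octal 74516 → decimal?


Positional values:
Position 0: 6 × 8^0 = 6
Position 1: 1 × 8^1 = 8
Position 2: 5 × 8^2 = 320
Position 3: 4 × 8^3 = 2048
Position 4: 7 × 8^4 = 28672
Sum = 6 + 8 + 320 + 2048 + 28672
= 31054


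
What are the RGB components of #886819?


Hex: #886819
R = 88₁₆ = 136
G = 68₁₆ = 104
B = 19₁₆ = 25
= RGB(136, 104, 25)


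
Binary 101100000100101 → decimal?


Positional values:
Bit 0: 1 × 2^0 = 1
Bit 2: 1 × 2^2 = 4
Bit 5: 1 × 2^5 = 32
Bit 11: 1 × 2^11 = 2048
Bit 12: 1 × 2^12 = 4096
Bit 14: 1 × 2^14 = 16384
Sum = 1 + 4 + 32 + 2048 + 4096 + 16384
= 22565


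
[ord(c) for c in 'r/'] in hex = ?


String: 'r/'  (2 characters)
Per-character ASCII lookup:
  'r': lowercase starts at 97: 'r' = 97 + 17 = 114 → 0x72
  '/': special character: '/' = 47 → 0x2F
= 0x72 0x2F


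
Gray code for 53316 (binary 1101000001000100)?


Binary: 1101000001000100
Gray code: G = B XOR (B >> 1)
B >> 1 = 0110100000100010
1101000001000100 XOR 0110100000100010:
  1 XOR 0 = 1
  1 XOR 1 = 0
  0 XOR 1 = 1
  1 XOR 0 = 1
  0 XOR 1 = 1
  0 XOR 0 = 0
  0 XOR 0 = 0
  0 XOR 0 = 0
  0 XOR 0 = 0
  1 XOR 0 = 1
  0 XOR 1 = 1
  0 XOR 0 = 0
  0 XOR 0 = 0
  1 XOR 0 = 1
  0 XOR 1 = 1
  0 XOR 0 = 0
= 1011100001100110


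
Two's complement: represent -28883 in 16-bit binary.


Original: 0111000011010011
Step 1 - Invert all bits: 1000111100101100
Step 2 - Add 1: 1000111100101100 + 1
= 1000111100101101 (represents -28883)


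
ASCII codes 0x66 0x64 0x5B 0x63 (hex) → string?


Codes (hex): 0x66 0x64 0x5B 0x63
Per-code ASCII lookup:
  0x66 = 102  (range 97-122: lowercase, 102 - 97 = 5) → 'f'
  0x64 = 100  (range 97-122: lowercase, 100 - 97 = 3) → 'd'
  0x5B = 91  (special character) → '['
  0x63 = 99  (range 97-122: lowercase, 99 - 97 = 2) → 'c'
= 'fd[c'


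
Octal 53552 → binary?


Each octal digit → 3 binary bits:
  5 = 101
  3 = 011
  5 = 101
  5 = 101
  2 = 010
Concatenate: 101 011 101 101 010
= 101011101101010


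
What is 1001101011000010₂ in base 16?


Group into 4-bit nibbles: 1001101011000010
  1001 = 9
  1010 = A
  1100 = C
  0010 = 2
= 0x9AC2


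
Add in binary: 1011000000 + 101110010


Align and add column by column (LSB to MSB, carry propagating):
  01011000000
+ 00101110010
  -----------
  col 0: 0 + 0 + 0 (carry in) = 0 → bit 0, carry out 0
  col 1: 0 + 1 + 0 (carry in) = 1 → bit 1, carry out 0
  col 2: 0 + 0 + 0 (carry in) = 0 → bit 0, carry out 0
  col 3: 0 + 0 + 0 (carry in) = 0 → bit 0, carry out 0
  col 4: 0 + 1 + 0 (carry in) = 1 → bit 1, carry out 0
  col 5: 0 + 1 + 0 (carry in) = 1 → bit 1, carry out 0
  col 6: 1 + 1 + 0 (carry in) = 2 → bit 0, carry out 1
  col 7: 1 + 0 + 1 (carry in) = 2 → bit 0, carry out 1
  col 8: 0 + 1 + 1 (carry in) = 2 → bit 0, carry out 1
  col 9: 1 + 0 + 1 (carry in) = 2 → bit 0, carry out 1
  col 10: 0 + 0 + 1 (carry in) = 1 → bit 1, carry out 0
Reading bits MSB→LSB: 10000110010
Strip leading zeros: 10000110010
= 10000110010


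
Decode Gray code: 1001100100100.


Gray code: 1001100100100
MSB stays the same: 1
Each subsequent bit = prev_binary XOR current_gray:
  B[1] = 1 XOR 0 = 1
  B[2] = 1 XOR 0 = 1
  B[3] = 1 XOR 1 = 0
  B[4] = 0 XOR 1 = 1
  B[5] = 1 XOR 0 = 1
  B[6] = 1 XOR 0 = 1
  B[7] = 1 XOR 1 = 0
  B[8] = 0 XOR 0 = 0
  B[9] = 0 XOR 0 = 0
  B[10] = 0 XOR 1 = 1
  B[11] = 1 XOR 0 = 1
  B[12] = 1 XOR 0 = 1
= 1110111000111 (7623 decimal)


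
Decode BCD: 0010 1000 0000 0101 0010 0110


Each 4-bit group → digit:
  0010 → 2
  1000 → 8
  0000 → 0
  0101 → 5
  0010 → 2
  0110 → 6
= 280526


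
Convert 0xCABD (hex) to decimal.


Positional values:
Position 0: D × 16^0 = 13 × 1 = 13
Position 1: B × 16^1 = 11 × 16 = 176
Position 2: A × 16^2 = 10 × 256 = 2560
Position 3: C × 16^3 = 12 × 4096 = 49152
Sum = 13 + 176 + 2560 + 49152
= 51901


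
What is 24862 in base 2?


Divide by 2 repeatedly:
24862 ÷ 2 = 12431 remainder 0
12431 ÷ 2 = 6215 remainder 1
6215 ÷ 2 = 3107 remainder 1
3107 ÷ 2 = 1553 remainder 1
1553 ÷ 2 = 776 remainder 1
776 ÷ 2 = 388 remainder 0
388 ÷ 2 = 194 remainder 0
194 ÷ 2 = 97 remainder 0
97 ÷ 2 = 48 remainder 1
48 ÷ 2 = 24 remainder 0
24 ÷ 2 = 12 remainder 0
12 ÷ 2 = 6 remainder 0
6 ÷ 2 = 3 remainder 0
3 ÷ 2 = 1 remainder 1
1 ÷ 2 = 0 remainder 1
Reading remainders bottom-up:
= 110000100011110


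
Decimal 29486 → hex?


Divide by 16 repeatedly:
29486 ÷ 16 = 1842 remainder 14 (E)
1842 ÷ 16 = 115 remainder 2 (2)
115 ÷ 16 = 7 remainder 3 (3)
7 ÷ 16 = 0 remainder 7 (7)
Reading remainders bottom-up:
= 0x732E


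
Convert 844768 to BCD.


Each digit → 4-bit binary:
  8 → 1000
  4 → 0100
  4 → 0100
  7 → 0111
  6 → 0110
  8 → 1000
= 1000 0100 0100 0111 0110 1000


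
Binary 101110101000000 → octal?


Group into 3-bit groups: 101110101000000
  101 = 5
  110 = 6
  101 = 5
  000 = 0
  000 = 0
= 0o56500


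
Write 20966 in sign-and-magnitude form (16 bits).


Sign bit: 0 (positive)
Magnitude: 20966 = 101000111100110
= 0101000111100110


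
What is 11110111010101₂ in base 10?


Positional values:
Bit 0: 1 × 2^0 = 1
Bit 2: 1 × 2^2 = 4
Bit 4: 1 × 2^4 = 16
Bit 6: 1 × 2^6 = 64
Bit 7: 1 × 2^7 = 128
Bit 8: 1 × 2^8 = 256
Bit 10: 1 × 2^10 = 1024
Bit 11: 1 × 2^11 = 2048
Bit 12: 1 × 2^12 = 4096
Bit 13: 1 × 2^13 = 8192
Sum = 1 + 4 + 16 + 64 + 128 + 256 + 1024 + 2048 + 4096 + 8192
= 15829


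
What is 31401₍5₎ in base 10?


Positional values (base 5):
  1 × 5^0 = 1 × 1 = 1
  0 × 5^1 = 0 × 5 = 0
  4 × 5^2 = 4 × 25 = 100
  1 × 5^3 = 1 × 125 = 125
  3 × 5^4 = 3 × 625 = 1875
Sum = 1 + 0 + 100 + 125 + 1875
= 2101


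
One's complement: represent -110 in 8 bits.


Original: 01101110
Invert all bits:
  bit 0: 0 → 1
  bit 1: 1 → 0
  bit 2: 1 → 0
  bit 3: 0 → 1
  bit 4: 1 → 0
  bit 5: 1 → 0
  bit 6: 1 → 0
  bit 7: 0 → 1
= 10010001


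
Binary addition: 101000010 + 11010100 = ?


Align and add column by column (LSB to MSB, carry propagating):
  0101000010
+ 0011010100
  ----------
  col 0: 0 + 0 + 0 (carry in) = 0 → bit 0, carry out 0
  col 1: 1 + 0 + 0 (carry in) = 1 → bit 1, carry out 0
  col 2: 0 + 1 + 0 (carry in) = 1 → bit 1, carry out 0
  col 3: 0 + 0 + 0 (carry in) = 0 → bit 0, carry out 0
  col 4: 0 + 1 + 0 (carry in) = 1 → bit 1, carry out 0
  col 5: 0 + 0 + 0 (carry in) = 0 → bit 0, carry out 0
  col 6: 1 + 1 + 0 (carry in) = 2 → bit 0, carry out 1
  col 7: 0 + 1 + 1 (carry in) = 2 → bit 0, carry out 1
  col 8: 1 + 0 + 1 (carry in) = 2 → bit 0, carry out 1
  col 9: 0 + 0 + 1 (carry in) = 1 → bit 1, carry out 0
Reading bits MSB→LSB: 1000010110
Strip leading zeros: 1000010110
= 1000010110


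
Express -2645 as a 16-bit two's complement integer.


Original: 0000101001010101
Step 1 - Invert all bits: 1111010110101010
Step 2 - Add 1: 1111010110101010 + 1
= 1111010110101011 (represents -2645)


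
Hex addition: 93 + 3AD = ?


Align and add column by column (LSB to MSB, each column mod 16 with carry):
  0093
+ 03AD
  ----
  col 0: 3(3) + D(13) + 0 (carry in) = 16 → 0(0), carry out 1
  col 1: 9(9) + A(10) + 1 (carry in) = 20 → 4(4), carry out 1
  col 2: 0(0) + 3(3) + 1 (carry in) = 4 → 4(4), carry out 0
  col 3: 0(0) + 0(0) + 0 (carry in) = 0 → 0(0), carry out 0
Reading digits MSB→LSB: 0440
Strip leading zeros: 440
= 0x440


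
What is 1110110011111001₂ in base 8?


Group into 3-bit groups: 001110110011111001
  001 = 1
  110 = 6
  110 = 6
  011 = 3
  111 = 7
  001 = 1
= 0o166371


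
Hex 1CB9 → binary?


Each hex digit → 4 binary bits:
  1 = 0001
  C = 1100
  B = 1011
  9 = 1001
Concatenate: 0001 1100 1011 1001
= 0001110010111001


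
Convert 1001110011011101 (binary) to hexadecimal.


Group into 4-bit nibbles: 1001110011011101
  1001 = 9
  1100 = C
  1101 = D
  1101 = D
= 0x9CDD


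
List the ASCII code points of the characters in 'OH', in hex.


String: 'OH'  (2 characters)
Per-character ASCII lookup:
  'O': uppercase starts at 65: 'O' = 65 + 14 = 79 → 0x4F
  'H': uppercase starts at 65: 'H' = 65 + 7 = 72 → 0x48
= 0x4F 0x48


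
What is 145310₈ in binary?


Each octal digit → 3 binary bits:
  1 = 001
  4 = 100
  5 = 101
  3 = 011
  1 = 001
  0 = 000
Concatenate: 001 100 101 011 001 000
= 001100101011001000


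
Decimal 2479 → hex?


Divide by 16 repeatedly:
2479 ÷ 16 = 154 remainder 15 (F)
154 ÷ 16 = 9 remainder 10 (A)
9 ÷ 16 = 0 remainder 9 (9)
Reading remainders bottom-up:
= 0x9AF


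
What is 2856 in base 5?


Divide by 5 repeatedly:
2856 ÷ 5 = 571 remainder 1
571 ÷ 5 = 114 remainder 1
114 ÷ 5 = 22 remainder 4
22 ÷ 5 = 4 remainder 2
4 ÷ 5 = 0 remainder 4
Reading remainders bottom-up:
= 42411


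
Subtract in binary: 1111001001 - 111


Align and subtract column by column (LSB to MSB, borrowing when needed):
  1111001001
- 0000000111
  ----------
  col 0: (1 - 0 borrow-in) - 1 → 1 - 1 = 0, borrow out 0
  col 1: (0 - 0 borrow-in) - 1 → borrow from next column: (0+2) - 1 = 1, borrow out 1
  col 2: (0 - 1 borrow-in) - 1 → borrow from next column: (-1+2) - 1 = 0, borrow out 1
  col 3: (1 - 1 borrow-in) - 0 → 0 - 0 = 0, borrow out 0
  col 4: (0 - 0 borrow-in) - 0 → 0 - 0 = 0, borrow out 0
  col 5: (0 - 0 borrow-in) - 0 → 0 - 0 = 0, borrow out 0
  col 6: (1 - 0 borrow-in) - 0 → 1 - 0 = 1, borrow out 0
  col 7: (1 - 0 borrow-in) - 0 → 1 - 0 = 1, borrow out 0
  col 8: (1 - 0 borrow-in) - 0 → 1 - 0 = 1, borrow out 0
  col 9: (1 - 0 borrow-in) - 0 → 1 - 0 = 1, borrow out 0
Reading bits MSB→LSB: 1111000010
Strip leading zeros: 1111000010
= 1111000010


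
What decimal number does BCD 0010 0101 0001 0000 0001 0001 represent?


Each 4-bit group → digit:
  0010 → 2
  0101 → 5
  0001 → 1
  0000 → 0
  0001 → 1
  0001 → 1
= 251011


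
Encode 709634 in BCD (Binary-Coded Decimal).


Each digit → 4-bit binary:
  7 → 0111
  0 → 0000
  9 → 1001
  6 → 0110
  3 → 0011
  4 → 0100
= 0111 0000 1001 0110 0011 0100


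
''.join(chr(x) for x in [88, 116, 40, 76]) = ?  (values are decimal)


Codes (decimal): 88 116 40 76
Per-code ASCII lookup:
  88  (range 65-90: uppercase, 88 - 65 = 23) → 'X'
  116  (range 97-122: lowercase, 116 - 97 = 19) → 't'
  40  (special character) → '('
  76  (range 65-90: uppercase, 76 - 65 = 11) → 'L'
= 'Xt(L'


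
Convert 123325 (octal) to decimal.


Positional values:
Position 0: 5 × 8^0 = 5
Position 1: 2 × 8^1 = 16
Position 2: 3 × 8^2 = 192
Position 3: 3 × 8^3 = 1536
Position 4: 2 × 8^4 = 8192
Position 5: 1 × 8^5 = 32768
Sum = 5 + 16 + 192 + 1536 + 8192 + 32768
= 42709


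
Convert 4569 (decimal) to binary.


Divide by 2 repeatedly:
4569 ÷ 2 = 2284 remainder 1
2284 ÷ 2 = 1142 remainder 0
1142 ÷ 2 = 571 remainder 0
571 ÷ 2 = 285 remainder 1
285 ÷ 2 = 142 remainder 1
142 ÷ 2 = 71 remainder 0
71 ÷ 2 = 35 remainder 1
35 ÷ 2 = 17 remainder 1
17 ÷ 2 = 8 remainder 1
8 ÷ 2 = 4 remainder 0
4 ÷ 2 = 2 remainder 0
2 ÷ 2 = 1 remainder 0
1 ÷ 2 = 0 remainder 1
Reading remainders bottom-up:
= 1000111011001


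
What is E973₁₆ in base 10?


Positional values:
Position 0: 3 × 16^0 = 3 × 1 = 3
Position 1: 7 × 16^1 = 7 × 16 = 112
Position 2: 9 × 16^2 = 9 × 256 = 2304
Position 3: E × 16^3 = 14 × 4096 = 57344
Sum = 3 + 112 + 2304 + 57344
= 59763


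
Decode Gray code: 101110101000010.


Gray code: 101110101000010
MSB stays the same: 1
Each subsequent bit = prev_binary XOR current_gray:
  B[1] = 1 XOR 0 = 1
  B[2] = 1 XOR 1 = 0
  B[3] = 0 XOR 1 = 1
  B[4] = 1 XOR 1 = 0
  B[5] = 0 XOR 0 = 0
  B[6] = 0 XOR 1 = 1
  B[7] = 1 XOR 0 = 1
  B[8] = 1 XOR 1 = 0
  B[9] = 0 XOR 0 = 0
  B[10] = 0 XOR 0 = 0
  B[11] = 0 XOR 0 = 0
  B[12] = 0 XOR 0 = 0
  B[13] = 0 XOR 1 = 1
  B[14] = 1 XOR 0 = 1
= 110100110000011 (27011 decimal)


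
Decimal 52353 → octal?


Divide by 8 repeatedly:
52353 ÷ 8 = 6544 remainder 1
6544 ÷ 8 = 818 remainder 0
818 ÷ 8 = 102 remainder 2
102 ÷ 8 = 12 remainder 6
12 ÷ 8 = 1 remainder 4
1 ÷ 8 = 0 remainder 1
Reading remainders bottom-up:
= 0o146201


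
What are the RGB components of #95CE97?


Hex: #95CE97
R = 95₁₆ = 149
G = CE₁₆ = 206
B = 97₁₆ = 151
= RGB(149, 206, 151)


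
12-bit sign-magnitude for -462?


Sign bit: 1 (negative)
Magnitude: 462 = 00111001110
= 100111001110


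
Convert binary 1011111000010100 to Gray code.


Binary: 1011111000010100
Gray code: G = B XOR (B >> 1)
B >> 1 = 0101111100001010
1011111000010100 XOR 0101111100001010:
  1 XOR 0 = 1
  0 XOR 1 = 1
  1 XOR 0 = 1
  1 XOR 1 = 0
  1 XOR 1 = 0
  1 XOR 1 = 0
  1 XOR 1 = 0
  0 XOR 1 = 1
  0 XOR 0 = 0
  0 XOR 0 = 0
  0 XOR 0 = 0
  1 XOR 0 = 1
  0 XOR 1 = 1
  1 XOR 0 = 1
  0 XOR 1 = 1
  0 XOR 0 = 0
= 1110000100011110


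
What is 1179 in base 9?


Divide by 9 repeatedly:
1179 ÷ 9 = 131 remainder 0
131 ÷ 9 = 14 remainder 5
14 ÷ 9 = 1 remainder 5
1 ÷ 9 = 0 remainder 1
Reading remainders bottom-up:
= 1550


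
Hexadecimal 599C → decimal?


Positional values:
Position 0: C × 16^0 = 12 × 1 = 12
Position 1: 9 × 16^1 = 9 × 16 = 144
Position 2: 9 × 16^2 = 9 × 256 = 2304
Position 3: 5 × 16^3 = 5 × 4096 = 20480
Sum = 12 + 144 + 2304 + 20480
= 22940


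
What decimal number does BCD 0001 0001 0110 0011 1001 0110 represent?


Each 4-bit group → digit:
  0001 → 1
  0001 → 1
  0110 → 6
  0011 → 3
  1001 → 9
  0110 → 6
= 116396


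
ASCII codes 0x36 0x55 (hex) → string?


Codes (hex): 0x36 0x55
Per-code ASCII lookup:
  0x36 = 54  (range 48-57: digits, 54 - 48 = 6) → '6'
  0x55 = 85  (range 65-90: uppercase, 85 - 65 = 20) → 'U'
= '6U'


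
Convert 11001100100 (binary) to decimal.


Positional values:
Bit 2: 1 × 2^2 = 4
Bit 5: 1 × 2^5 = 32
Bit 6: 1 × 2^6 = 64
Bit 9: 1 × 2^9 = 512
Bit 10: 1 × 2^10 = 1024
Sum = 4 + 32 + 64 + 512 + 1024
= 1636


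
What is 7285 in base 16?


Divide by 16 repeatedly:
7285 ÷ 16 = 455 remainder 5 (5)
455 ÷ 16 = 28 remainder 7 (7)
28 ÷ 16 = 1 remainder 12 (C)
1 ÷ 16 = 0 remainder 1 (1)
Reading remainders bottom-up:
= 0x1C75


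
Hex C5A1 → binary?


Each hex digit → 4 binary bits:
  C = 1100
  5 = 0101
  A = 1010
  1 = 0001
Concatenate: 1100 0101 1010 0001
= 1100010110100001


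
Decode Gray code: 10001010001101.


Gray code: 10001010001101
MSB stays the same: 1
Each subsequent bit = prev_binary XOR current_gray:
  B[1] = 1 XOR 0 = 1
  B[2] = 1 XOR 0 = 1
  B[3] = 1 XOR 0 = 1
  B[4] = 1 XOR 1 = 0
  B[5] = 0 XOR 0 = 0
  B[6] = 0 XOR 1 = 1
  B[7] = 1 XOR 0 = 1
  B[8] = 1 XOR 0 = 1
  B[9] = 1 XOR 0 = 1
  B[10] = 1 XOR 1 = 0
  B[11] = 0 XOR 1 = 1
  B[12] = 1 XOR 0 = 1
  B[13] = 1 XOR 1 = 0
= 11110011110110 (15606 decimal)


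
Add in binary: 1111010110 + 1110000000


Align and add column by column (LSB to MSB, carry propagating):
  01111010110
+ 01110000000
  -----------
  col 0: 0 + 0 + 0 (carry in) = 0 → bit 0, carry out 0
  col 1: 1 + 0 + 0 (carry in) = 1 → bit 1, carry out 0
  col 2: 1 + 0 + 0 (carry in) = 1 → bit 1, carry out 0
  col 3: 0 + 0 + 0 (carry in) = 0 → bit 0, carry out 0
  col 4: 1 + 0 + 0 (carry in) = 1 → bit 1, carry out 0
  col 5: 0 + 0 + 0 (carry in) = 0 → bit 0, carry out 0
  col 6: 1 + 0 + 0 (carry in) = 1 → bit 1, carry out 0
  col 7: 1 + 1 + 0 (carry in) = 2 → bit 0, carry out 1
  col 8: 1 + 1 + 1 (carry in) = 3 → bit 1, carry out 1
  col 9: 1 + 1 + 1 (carry in) = 3 → bit 1, carry out 1
  col 10: 0 + 0 + 1 (carry in) = 1 → bit 1, carry out 0
Reading bits MSB→LSB: 11101010110
Strip leading zeros: 11101010110
= 11101010110


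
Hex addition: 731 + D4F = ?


Align and add column by column (LSB to MSB, each column mod 16 with carry):
  0731
+ 0D4F
  ----
  col 0: 1(1) + F(15) + 0 (carry in) = 16 → 0(0), carry out 1
  col 1: 3(3) + 4(4) + 1 (carry in) = 8 → 8(8), carry out 0
  col 2: 7(7) + D(13) + 0 (carry in) = 20 → 4(4), carry out 1
  col 3: 0(0) + 0(0) + 1 (carry in) = 1 → 1(1), carry out 0
Reading digits MSB→LSB: 1480
Strip leading zeros: 1480
= 0x1480


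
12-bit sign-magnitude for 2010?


Sign bit: 0 (positive)
Magnitude: 2010 = 11111011010
= 011111011010


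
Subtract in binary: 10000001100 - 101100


Align and subtract column by column (LSB to MSB, borrowing when needed):
  10000001100
- 00000101100
  -----------
  col 0: (0 - 0 borrow-in) - 0 → 0 - 0 = 0, borrow out 0
  col 1: (0 - 0 borrow-in) - 0 → 0 - 0 = 0, borrow out 0
  col 2: (1 - 0 borrow-in) - 1 → 1 - 1 = 0, borrow out 0
  col 3: (1 - 0 borrow-in) - 1 → 1 - 1 = 0, borrow out 0
  col 4: (0 - 0 borrow-in) - 0 → 0 - 0 = 0, borrow out 0
  col 5: (0 - 0 borrow-in) - 1 → borrow from next column: (0+2) - 1 = 1, borrow out 1
  col 6: (0 - 1 borrow-in) - 0 → borrow from next column: (-1+2) - 0 = 1, borrow out 1
  col 7: (0 - 1 borrow-in) - 0 → borrow from next column: (-1+2) - 0 = 1, borrow out 1
  col 8: (0 - 1 borrow-in) - 0 → borrow from next column: (-1+2) - 0 = 1, borrow out 1
  col 9: (0 - 1 borrow-in) - 0 → borrow from next column: (-1+2) - 0 = 1, borrow out 1
  col 10: (1 - 1 borrow-in) - 0 → 0 - 0 = 0, borrow out 0
Reading bits MSB→LSB: 01111100000
Strip leading zeros: 1111100000
= 1111100000


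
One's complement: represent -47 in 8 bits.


Original: 00101111
Invert all bits:
  bit 0: 0 → 1
  bit 1: 0 → 1
  bit 2: 1 → 0
  bit 3: 0 → 1
  bit 4: 1 → 0
  bit 5: 1 → 0
  bit 6: 1 → 0
  bit 7: 1 → 0
= 11010000


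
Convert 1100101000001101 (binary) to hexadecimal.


Group into 4-bit nibbles: 1100101000001101
  1100 = C
  1010 = A
  0000 = 0
  1101 = D
= 0xCA0D


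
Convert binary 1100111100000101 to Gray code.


Binary: 1100111100000101
Gray code: G = B XOR (B >> 1)
B >> 1 = 0110011110000010
1100111100000101 XOR 0110011110000010:
  1 XOR 0 = 1
  1 XOR 1 = 0
  0 XOR 1 = 1
  0 XOR 0 = 0
  1 XOR 0 = 1
  1 XOR 1 = 0
  1 XOR 1 = 0
  1 XOR 1 = 0
  0 XOR 1 = 1
  0 XOR 0 = 0
  0 XOR 0 = 0
  0 XOR 0 = 0
  0 XOR 0 = 0
  1 XOR 0 = 1
  0 XOR 1 = 1
  1 XOR 0 = 1
= 1010100010000111


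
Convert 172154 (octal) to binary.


Each octal digit → 3 binary bits:
  1 = 001
  7 = 111
  2 = 010
  1 = 001
  5 = 101
  4 = 100
Concatenate: 001 111 010 001 101 100
= 001111010001101100


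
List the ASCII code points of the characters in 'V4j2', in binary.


String: 'V4j2'  (4 characters)
Per-character ASCII lookup:
  'V': uppercase starts at 65: 'V' = 65 + 21 = 86 → 1010110
  '4': digits start at 48: '4' = 48 + 4 = 52 → 110100
  'j': lowercase starts at 97: 'j' = 97 + 9 = 106 → 1101010
  '2': digits start at 48: '2' = 48 + 2 = 50 → 110010
= 1010110 110100 1101010 110010
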